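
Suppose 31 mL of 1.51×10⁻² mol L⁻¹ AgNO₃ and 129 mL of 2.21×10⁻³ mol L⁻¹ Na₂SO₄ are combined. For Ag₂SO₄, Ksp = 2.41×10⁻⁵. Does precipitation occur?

No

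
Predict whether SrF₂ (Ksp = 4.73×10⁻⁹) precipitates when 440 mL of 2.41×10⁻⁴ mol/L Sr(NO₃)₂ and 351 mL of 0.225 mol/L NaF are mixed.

Yes

Total volume after mixing = 440 + 351 = 791 mL.
[Sr²⁺] = (2.41×10⁻⁴)(440)/791 = 1.34×10⁻⁴ mol/L
[F⁻] = (0.225)(351)/791 = 9.98×10⁻² mol/L
Q = [Sr²⁺][F⁻]^2 = 1.34×10⁻⁶
Q = 1.34×10⁻⁶ > Ksp = 4.73×10⁻⁹, so the solution is supersaturated and SrF₂ precipitates.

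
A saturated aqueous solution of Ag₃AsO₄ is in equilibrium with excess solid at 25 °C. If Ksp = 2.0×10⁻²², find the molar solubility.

1.6×10⁻⁶ M

Ag₃AsO₄(s) ⇌ 3 Ag⁺(aq) + AsO₄³⁻(aq)
For each mole of Ag₃AsO₄ that dissolves per liter, [Ag⁺] = 3s and [AsO₄³⁻] = s; let s denote this solubility.
Ksp = [Ag⁺]^3[AsO₄³⁻] = (3s)^3 · s = 27s^4
27s^4 = 2.0×10⁻²²  ⇒  s^4 = 7.4×10⁻²⁴
s = (7.4×10⁻²⁴)^(1/4) = 1.6×10⁻⁶ mol L⁻¹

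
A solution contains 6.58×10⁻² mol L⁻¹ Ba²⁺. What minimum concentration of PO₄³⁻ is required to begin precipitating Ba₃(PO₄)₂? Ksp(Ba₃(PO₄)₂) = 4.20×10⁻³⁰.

1.21×10⁻¹³ M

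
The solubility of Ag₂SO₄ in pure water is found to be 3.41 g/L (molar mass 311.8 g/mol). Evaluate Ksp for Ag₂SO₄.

Ksp = 5.23×10⁻⁶

Molar solubility s = (3.41 g/L) / (311.8 g/mol) = 1.0936×10⁻² mol/L
Ag₂SO₄(s) ⇌ 2 Ag⁺(aq) + SO₄²⁻(aq)
If s mol/L of Ag₂SO₄ dissolves, [Ag⁺] = 2s and [SO₄²⁻] = s.
Ksp = [Ag⁺]^2[SO₄²⁻] = (2s)^2 · s = 4s^3
Ksp = 4 × (1.0936×10⁻²)^3 = 5.23×10⁻⁶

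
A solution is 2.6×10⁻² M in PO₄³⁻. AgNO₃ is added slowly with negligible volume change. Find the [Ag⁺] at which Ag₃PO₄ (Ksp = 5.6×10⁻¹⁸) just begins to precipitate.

6.0×10⁻⁶ M

Precipitation of each salt begins when its ion product equals Ksp.
Ag₃PO₄(s) ⇌ 3 Ag⁺(aq) + PO₄³⁻(aq)
Ksp = [Ag⁺]^3[PO₄³⁻] = [Ag⁺]^3(2.6×10⁻²)
[Ag⁺]^3 = 5.6×10⁻¹⁸ / (2.6×10⁻²) = 2.2×10⁻¹⁶
[Ag⁺] = 6.0×10⁻⁶ M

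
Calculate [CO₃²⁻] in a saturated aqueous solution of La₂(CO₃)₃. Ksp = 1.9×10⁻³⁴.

2.1×10⁻⁷ M

La₂(CO₃)₃(s) ⇌ 2 La³⁺(aq) + 3 CO₃²⁻(aq)
With molar solubility s: [La³⁺] = 2s, [CO₃²⁻] = 3s.
Ksp = [La³⁺]^2[CO₃²⁻]^3 = (2s)^2 · (3s)^3 = 108s^5 = 1.9×10⁻³⁴
s = 7.1×10⁻⁸ M
[CO₃²⁻] = 3s = 2.1×10⁻⁷ M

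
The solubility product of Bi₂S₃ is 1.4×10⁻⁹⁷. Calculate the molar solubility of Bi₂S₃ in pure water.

Bi₂S₃(s) ⇌ 2 Bi³⁺(aq) + 3 S²⁻(aq)
For each mole of Bi₂S₃ that dissolves per liter, [Bi³⁺] = 2s and [S²⁻] = 3s; let s denote this solubility.
Ksp = [Bi³⁺]^2[S²⁻]^3 = (2s)^2 · (3s)^3 = 108s^5
108s^5 = 1.4×10⁻⁹⁷  ⇒  s^5 = 1.3×10⁻⁹⁹
s = 1.7×10⁻²⁰ mol L⁻¹

1.7×10⁻²⁰ M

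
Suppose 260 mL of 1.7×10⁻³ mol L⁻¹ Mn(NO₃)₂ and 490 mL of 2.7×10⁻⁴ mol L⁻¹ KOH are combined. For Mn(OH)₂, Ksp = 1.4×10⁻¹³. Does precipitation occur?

The combined volume is 750 mL.
[Mn²⁺] = (1.7×10⁻³)(260)/750 = 5.9×10⁻⁴ mol L⁻¹
[OH⁻] = (2.7×10⁻⁴)(490)/750 = 1.8×10⁻⁴ mol L⁻¹
Q = [Mn²⁺][OH⁻]^2 = 1.8×10⁻¹¹
Since Q (1.8×10⁻¹¹) exceeds Ksp (1.4×10⁻¹³), Mn(OH)₂ will precipitate.

Yes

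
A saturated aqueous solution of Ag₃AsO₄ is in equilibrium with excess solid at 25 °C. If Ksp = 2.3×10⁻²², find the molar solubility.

Ag₃AsO₄(s) ⇌ 3 Ag⁺(aq) + AsO₄³⁻(aq)
Call the molar solubility s, so that [Ag⁺] = 3s and [AsO₄³⁻] = s.
Ksp = [Ag⁺]^3[AsO₄³⁻] = (3s)^3 · s = 27s^4
27s^4 = 2.3×10⁻²²  ⇒  s^4 = 8.5×10⁻²⁴
s = 1.7×10⁻⁶ M

1.7×10⁻⁶ M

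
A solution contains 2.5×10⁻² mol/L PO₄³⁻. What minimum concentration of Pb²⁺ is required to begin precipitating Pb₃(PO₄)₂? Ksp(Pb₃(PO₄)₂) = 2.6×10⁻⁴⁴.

Precipitation of each salt begins when its ion product equals Ksp.
Pb₃(PO₄)₂(s) ⇌ 3 Pb²⁺(aq) + 2 PO₄³⁻(aq)
Ksp = [Pb²⁺]^3[PO₄³⁻]^2 = [Pb²⁺]^3(2.5×10⁻²)^2
[Pb²⁺]^3 = 2.6×10⁻⁴⁴ / (2.5×10⁻²)^2 = 4.2×10⁻⁴¹
[Pb²⁺] = 3.5×10⁻¹⁴ mol/L

3.5×10⁻¹⁴ M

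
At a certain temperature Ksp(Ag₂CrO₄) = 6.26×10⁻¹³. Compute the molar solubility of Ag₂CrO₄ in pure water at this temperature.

5.39×10⁻⁵ M

Ag₂CrO₄(s) ⇌ 2 Ag⁺(aq) + CrO₄²⁻(aq)
If s mol/L of Ag₂CrO₄ dissolves, [Ag⁺] = 2s and [CrO₄²⁻] = s.
Ksp = [Ag⁺]^2[CrO₄²⁻] = (2s)^2 · s = 4s^3
4s^3 = 6.26×10⁻¹³  ⇒  s^3 = 1.57×10⁻¹³
Taking the 3rd root, s = 5.39×10⁻⁵ mol/L.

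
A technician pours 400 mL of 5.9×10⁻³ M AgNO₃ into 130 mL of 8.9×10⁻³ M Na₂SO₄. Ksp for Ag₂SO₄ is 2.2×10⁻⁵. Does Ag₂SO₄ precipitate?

No

Total volume after mixing = 400 + 130 = 530 mL.
[Ag⁺] = (5.9×10⁻³)(400)/530 = 4.5×10⁻³ M
[SO₄²⁻] = (8.9×10⁻³)(130)/530 = 2.2×10⁻³ M
Q = [Ag⁺]^2[SO₄²⁻] = 4.3×10⁻⁸
Q < Ksp (4.3×10⁻⁸ vs 2.2×10⁻⁵); the solution remains unsaturated and no precipitate forms.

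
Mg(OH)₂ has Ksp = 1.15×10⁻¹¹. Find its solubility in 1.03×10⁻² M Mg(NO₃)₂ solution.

1.67×10⁻⁵ M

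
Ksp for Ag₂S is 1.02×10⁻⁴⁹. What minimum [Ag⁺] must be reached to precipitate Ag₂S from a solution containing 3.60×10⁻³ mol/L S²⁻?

5.32×10⁻²⁴ M

A salt starts to precipitate once the ion product Q reaches its Ksp.
Ag₂S(s) ⇌ 2 Ag⁺(aq) + S²⁻(aq)
Ksp = [Ag⁺]^2[S²⁻] = [Ag⁺]^2(3.60×10⁻³)
[Ag⁺]^2 = 1.02×10⁻⁴⁹ / (3.60×10⁻³) = 2.83×10⁻⁴⁷
[Ag⁺] = 5.32×10⁻²⁴ mol/L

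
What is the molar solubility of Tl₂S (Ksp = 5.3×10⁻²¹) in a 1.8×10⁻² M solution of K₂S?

Tl₂S(s) ⇌ 2 Tl⁺(aq) + S²⁻(aq)
The solution already contains S²⁻ at 1.8×10⁻² M. Let s be the molar solubility of Tl₂S.
[S²⁻] ≈ 1.8×10⁻² M (common ion dominates); [Tl⁺] = 2s.
Ksp = [Tl⁺]^2[S²⁻] = (2s)^2(1.8×10⁻²)
(2s)^2 = 5.3×10⁻²¹ / (1.8×10⁻²) = 2.9×10⁻¹⁹
s = 2.7×10⁻¹⁰ M

2.7×10⁻¹⁰ M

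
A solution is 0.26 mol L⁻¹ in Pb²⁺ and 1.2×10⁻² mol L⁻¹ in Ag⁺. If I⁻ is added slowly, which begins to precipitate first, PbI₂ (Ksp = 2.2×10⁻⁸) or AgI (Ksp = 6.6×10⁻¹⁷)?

The threshold for precipitation is Q = Ksp.
For PbI₂: [I⁻] = (Ksp/[Pb²⁺])^(1/2) = 2.9×10⁻⁴ mol L⁻¹
For AgI: [I⁻] = (Ksp/[Ag⁺]) = 5.5×10⁻¹⁵ mol L⁻¹
AgI requires the lower [I⁻], so it precipitates first.

AgI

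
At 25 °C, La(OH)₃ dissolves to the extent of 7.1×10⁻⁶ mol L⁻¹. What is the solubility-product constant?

Ksp = 6.9×10⁻²⁰

La(OH)₃(s) ⇌ La³⁺(aq) + 3 OH⁻(aq)
Call the molar solubility s, so that [La³⁺] = s and [OH⁻] = 3s.
Ksp = [La³⁺][OH⁻]^3 = s · (3s)^3 = 27s^4
Ksp = 27 × (7.1×10⁻⁶)^4 = 6.9×10⁻²⁰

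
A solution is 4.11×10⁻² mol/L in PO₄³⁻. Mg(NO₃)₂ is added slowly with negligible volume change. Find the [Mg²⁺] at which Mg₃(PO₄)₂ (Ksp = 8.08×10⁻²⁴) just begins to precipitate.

1.68×10⁻⁷ M

Precipitation begins when Q = Ksp.
Mg₃(PO₄)₂(s) ⇌ 3 Mg²⁺(aq) + 2 PO₄³⁻(aq)
Ksp = [Mg²⁺]^3[PO₄³⁻]^2 = [Mg²⁺]^3(4.11×10⁻²)^2
[Mg²⁺]^3 = 8.08×10⁻²⁴ / (4.11×10⁻²)^2 = 4.78×10⁻²¹
[Mg²⁺] = 1.68×10⁻⁷ mol/L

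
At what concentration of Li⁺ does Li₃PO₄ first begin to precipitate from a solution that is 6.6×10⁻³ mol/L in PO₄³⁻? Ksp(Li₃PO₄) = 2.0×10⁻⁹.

6.7×10⁻³ M

A salt starts to precipitate once the ion product Q reaches its Ksp.
Li₃PO₄(s) ⇌ 3 Li⁺(aq) + PO₄³⁻(aq)
Ksp = [Li⁺]^3[PO₄³⁻] = [Li⁺]^3(6.6×10⁻³)
[Li⁺]^3 = 2.0×10⁻⁹ / (6.6×10⁻³) = 3.0×10⁻⁷
[Li⁺] = 6.7×10⁻³ mol/L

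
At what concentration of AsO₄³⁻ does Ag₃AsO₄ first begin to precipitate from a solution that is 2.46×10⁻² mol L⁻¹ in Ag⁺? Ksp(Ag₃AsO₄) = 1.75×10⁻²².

1.18×10⁻¹⁷ M

Precipitation begins when Q = Ksp.
Ag₃AsO₄(s) ⇌ 3 Ag⁺(aq) + AsO₄³⁻(aq)
Ksp = [Ag⁺]^3[AsO₄³⁻] = [AsO₄³⁻](2.46×10⁻²)^3
[AsO₄³⁻] = 1.75×10⁻²² / (2.46×10⁻²)^3 = 1.18×10⁻¹⁷
[AsO₄³⁻] = 1.18×10⁻¹⁷ mol L⁻¹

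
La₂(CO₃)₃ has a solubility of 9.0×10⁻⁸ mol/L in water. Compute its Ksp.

Ksp = 6.4×10⁻³⁴

La₂(CO₃)₃(s) ⇌ 2 La³⁺(aq) + 3 CO₃²⁻(aq)
Call the molar solubility s, so that [La³⁺] = 2s and [CO₃²⁻] = 3s.
Ksp = [La³⁺]^2[CO₃²⁻]^3 = (2s)^2 · (3s)^3 = 108s^5
Ksp = 108 × (9.0×10⁻⁸)^5 = 6.4×10⁻³⁴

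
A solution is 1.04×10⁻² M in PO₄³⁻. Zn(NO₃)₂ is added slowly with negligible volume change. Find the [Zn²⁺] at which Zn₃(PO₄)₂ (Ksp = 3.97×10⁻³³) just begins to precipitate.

The threshold for precipitation is Q = Ksp.
Zn₃(PO₄)₂(s) ⇌ 3 Zn²⁺(aq) + 2 PO₄³⁻(aq)
Ksp = [Zn²⁺]^3[PO₄³⁻]^2 = [Zn²⁺]^3(1.04×10⁻²)^2
[Zn²⁺]^3 = 3.97×10⁻³³ / (1.04×10⁻²)^2 = 3.67×10⁻²⁹
[Zn²⁺] = 3.32×10⁻¹⁰ M

3.32×10⁻¹⁰ M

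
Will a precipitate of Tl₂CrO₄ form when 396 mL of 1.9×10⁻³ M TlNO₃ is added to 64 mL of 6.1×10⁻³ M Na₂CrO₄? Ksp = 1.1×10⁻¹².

After mixing, V = 396 mL + 64 mL = 460 mL.
[Tl⁺] = (1.9×10⁻³)(396)/460 = 1.6×10⁻³ M
[CrO₄²⁻] = (6.1×10⁻³)(64)/460 = 8.5×10⁻⁴ M
Q = [Tl⁺]^2[CrO₄²⁻] = 2.3×10⁻⁹
Since Q (2.3×10⁻⁹) exceeds Ksp (1.1×10⁻¹²), Tl₂CrO₄ will precipitate.

Yes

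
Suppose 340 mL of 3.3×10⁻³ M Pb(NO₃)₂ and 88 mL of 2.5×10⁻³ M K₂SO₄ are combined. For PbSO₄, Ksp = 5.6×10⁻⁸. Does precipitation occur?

Yes

The combined volume is 428 mL.
[Pb²⁺] = (3.3×10⁻³)(340)/428 = 2.6×10⁻³ M
[SO₄²⁻] = (2.5×10⁻³)(88)/428 = 5.1×10⁻⁴ M
Q = [Pb²⁺][SO₄²⁻] = 1.3×10⁻⁶
Because Q > Ksp (1.3×10⁻⁶ vs 5.6×10⁻⁸), a precipitate of PbSO₄ forms.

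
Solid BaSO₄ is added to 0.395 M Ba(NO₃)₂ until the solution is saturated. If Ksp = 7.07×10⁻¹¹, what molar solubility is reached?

1.79×10⁻¹⁰ M

BaSO₄(s) ⇌ Ba²⁺(aq) + SO₄²⁻(aq)
The solution already contains Ba²⁺ at 0.395 M. Let s be the molar solubility of BaSO₄.
[Ba²⁺] ≈ 0.395 M (common ion dominates); [SO₄²⁻] = s.
Ksp = [Ba²⁺][SO₄²⁻] = (0.395)s
s = 7.07×10⁻¹¹ / (0.395) = 1.79×10⁻¹⁰
s = 1.79×10⁻¹⁰ M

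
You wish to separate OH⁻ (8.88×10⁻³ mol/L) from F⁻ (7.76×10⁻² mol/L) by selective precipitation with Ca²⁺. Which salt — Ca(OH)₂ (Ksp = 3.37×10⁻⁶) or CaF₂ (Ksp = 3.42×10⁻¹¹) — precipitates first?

Each salt precipitates once Q = Ksp for that salt.
For Ca(OH)₂: [Ca²⁺] = (Ksp/[OH⁻]^2) = 4.27×10⁻² mol/L
For CaF₂: [Ca²⁺] = (Ksp/[F⁻]^2) = 5.68×10⁻⁹ mol/L
CaF₂ requires the lower [Ca²⁺], so it precipitates first.

CaF₂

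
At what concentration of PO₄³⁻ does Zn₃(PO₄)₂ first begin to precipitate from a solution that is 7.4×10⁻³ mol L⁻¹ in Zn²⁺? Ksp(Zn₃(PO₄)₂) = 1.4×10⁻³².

Precipitation begins when Q = Ksp.
Zn₃(PO₄)₂(s) ⇌ 3 Zn²⁺(aq) + 2 PO₄³⁻(aq)
Ksp = [Zn²⁺]^3[PO₄³⁻]^2 = [PO₄³⁻]^2(7.4×10⁻³)^3
[PO₄³⁻]^2 = 1.4×10⁻³² / (7.4×10⁻³)^3 = 3.5×10⁻²⁶
[PO₄³⁻] = 1.9×10⁻¹³ mol L⁻¹

1.9×10⁻¹³ M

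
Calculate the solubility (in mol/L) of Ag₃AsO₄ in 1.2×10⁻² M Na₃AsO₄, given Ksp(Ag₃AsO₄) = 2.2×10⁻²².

Ag₃AsO₄(s) ⇌ 3 Ag⁺(aq) + AsO₄³⁻(aq)
AsO₄³⁻ is already present at 1.2×10⁻² M. If s mol/L of Ag₃AsO₄ dissolves, [Ag⁺] = 3s while [AsO₄³⁻] ≈ 1.2×10⁻² M.
Ksp = [Ag⁺]^3[AsO₄³⁻] = (3s)^3(1.2×10⁻²)
(3s)^3 = 2.2×10⁻²² / (1.2×10⁻²) = 1.8×10⁻²⁰
s = 8.8×10⁻⁸ M

8.8×10⁻⁸ M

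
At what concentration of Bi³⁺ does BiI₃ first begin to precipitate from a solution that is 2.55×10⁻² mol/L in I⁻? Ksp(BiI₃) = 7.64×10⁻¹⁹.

4.61×10⁻¹⁴ M

Each salt precipitates once Q = Ksp for that salt.
BiI₃(s) ⇌ Bi³⁺(aq) + 3 I⁻(aq)
Ksp = [Bi³⁺][I⁻]^3 = [Bi³⁺](2.55×10⁻²)^3
[Bi³⁺] = 7.64×10⁻¹⁹ / (2.55×10⁻²)^3 = 4.61×10⁻¹⁴
[Bi³⁺] = 4.61×10⁻¹⁴ mol/L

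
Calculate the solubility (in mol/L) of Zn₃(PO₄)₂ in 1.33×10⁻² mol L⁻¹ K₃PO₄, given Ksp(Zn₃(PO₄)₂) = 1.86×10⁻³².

Zn₃(PO₄)₂(s) ⇌ 3 Zn²⁺(aq) + 2 PO₄³⁻(aq)
PO₄³⁻ is already present at 1.33×10⁻² mol L⁻¹. If s mol/L of Zn₃(PO₄)₂ dissolves, [Zn²⁺] = 3s while [PO₄³⁻] ≈ 1.33×10⁻² mol L⁻¹.
Ksp = [Zn²⁺]^3[PO₄³⁻]^2 = (3s)^3(1.33×10⁻²)^2
(3s)^3 = 1.86×10⁻³² / (1.33×10⁻²)^2 = 1.05×10⁻²⁸
s = 1.57×10⁻¹⁰ mol L⁻¹

1.57×10⁻¹⁰ M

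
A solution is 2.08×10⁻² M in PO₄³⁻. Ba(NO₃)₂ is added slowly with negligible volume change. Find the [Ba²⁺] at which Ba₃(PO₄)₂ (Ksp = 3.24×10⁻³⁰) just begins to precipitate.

Each salt precipitates once Q = Ksp for that salt.
Ba₃(PO₄)₂(s) ⇌ 3 Ba²⁺(aq) + 2 PO₄³⁻(aq)
Ksp = [Ba²⁺]^3[PO₄³⁻]^2 = [Ba²⁺]^3(2.08×10⁻²)^2
[Ba²⁺]^3 = 3.24×10⁻³⁰ / (2.08×10⁻²)^2 = 7.49×10⁻²⁷
[Ba²⁺] = 1.96×10⁻⁹ M

1.96×10⁻⁹ M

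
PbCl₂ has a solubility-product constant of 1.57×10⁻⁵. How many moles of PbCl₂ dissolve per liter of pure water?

PbCl₂(s) ⇌ Pb²⁺(aq) + 2 Cl⁻(aq)
If s mol/L of PbCl₂ dissolves, [Pb²⁺] = s and [Cl⁻] = 2s.
Ksp = [Pb²⁺][Cl⁻]^2 = s · (2s)^2 = 4s^3
4s^3 = 1.57×10⁻⁵  ⇒  s^3 = 3.93×10⁻⁶
s = (3.93×10⁻⁶)^(1/3) = 1.58×10⁻² M

1.58×10⁻² M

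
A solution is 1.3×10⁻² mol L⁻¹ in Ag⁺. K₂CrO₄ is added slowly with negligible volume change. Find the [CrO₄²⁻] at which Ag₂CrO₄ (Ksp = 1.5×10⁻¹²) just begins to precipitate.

8.9×10⁻⁹ M

Precipitation begins when Q = Ksp.
Ag₂CrO₄(s) ⇌ 2 Ag⁺(aq) + CrO₄²⁻(aq)
Ksp = [Ag⁺]^2[CrO₄²⁻] = [CrO₄²⁻](1.3×10⁻²)^2
[CrO₄²⁻] = 1.5×10⁻¹² / (1.3×10⁻²)^2 = 8.9×10⁻⁹
[CrO₄²⁻] = 8.9×10⁻⁹ mol L⁻¹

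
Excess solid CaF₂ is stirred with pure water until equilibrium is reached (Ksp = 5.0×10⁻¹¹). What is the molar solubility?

2.3×10⁻⁴ M

CaF₂(s) ⇌ Ca²⁺(aq) + 2 F⁻(aq)
Let s be the molar solubility. Then [Ca²⁺] = s and [F⁻] = 2s.
Ksp = [Ca²⁺][F⁻]^2 = s · (2s)^2 = 4s^3
4s^3 = 5.0×10⁻¹¹  ⇒  s^3 = 1.3×10⁻¹¹
s = 2.3×10⁻⁴ mol/L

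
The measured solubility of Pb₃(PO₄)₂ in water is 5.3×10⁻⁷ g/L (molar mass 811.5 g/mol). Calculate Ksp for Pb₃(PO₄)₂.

Ksp = 1.3×10⁻⁴⁴

Convert to molarity: s = 5.3×10⁻⁷ / 811.5 = 6.531×10⁻¹⁰ mol/L
Pb₃(PO₄)₂(s) ⇌ 3 Pb²⁺(aq) + 2 PO₄³⁻(aq)
With molar solubility s: [Pb²⁺] = 3s, [PO₄³⁻] = 2s.
Ksp = [Pb²⁺]^3[PO₄³⁻]^2 = (3s)^3 · (2s)^2 = 108s^5
Ksp = 108 × (6.531×10⁻¹⁰)^5 = 1.3×10⁻⁴⁴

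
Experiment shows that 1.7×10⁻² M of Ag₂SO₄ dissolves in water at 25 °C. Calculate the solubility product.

Ag₂SO₄(s) ⇌ 2 Ag⁺(aq) + SO₄²⁻(aq)
For each mole of Ag₂SO₄ that dissolves per liter, [Ag⁺] = 2s and [SO₄²⁻] = s; let s denote this solubility.
Ksp = [Ag⁺]^2[SO₄²⁻] = (2s)^2 · s = 4s^3
Ksp = 4 × (1.7×10⁻²)^3 = 2.0×10⁻⁵

Ksp = 2.0×10⁻⁵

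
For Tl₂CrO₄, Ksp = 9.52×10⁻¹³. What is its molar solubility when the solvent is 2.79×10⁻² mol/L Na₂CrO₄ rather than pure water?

Tl₂CrO₄(s) ⇌ 2 Tl⁺(aq) + CrO₄²⁻(aq)
Let s be the solubility of Tl₂CrO₄ here. The common ion gives [CrO₄²⁻] ≈ 2.79×10⁻² mol/L, and [Tl⁺] = 2s.
Ksp = [Tl⁺]^2[CrO₄²⁻] = (2s)^2(2.79×10⁻²)
(2s)^2 = 9.52×10⁻¹³ / (2.79×10⁻²) = 3.41×10⁻¹¹
s = 2.92×10⁻⁶ mol/L

2.92×10⁻⁶ M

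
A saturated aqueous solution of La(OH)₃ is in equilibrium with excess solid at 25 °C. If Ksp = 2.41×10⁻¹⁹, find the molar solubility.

9.72×10⁻⁶ M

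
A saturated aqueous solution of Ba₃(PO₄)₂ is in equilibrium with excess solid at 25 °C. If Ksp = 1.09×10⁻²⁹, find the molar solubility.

6.32×10⁻⁷ M

Ba₃(PO₄)₂(s) ⇌ 3 Ba²⁺(aq) + 2 PO₄³⁻(aq)
For each mole of Ba₃(PO₄)₂ that dissolves per liter, [Ba²⁺] = 3s and [PO₄³⁻] = 2s; let s denote this solubility.
Ksp = [Ba²⁺]^3[PO₄³⁻]^2 = (3s)^3 · (2s)^2 = 108s^5
108s^5 = 1.09×10⁻²⁹  ⇒  s^5 = 1.01×10⁻³¹
s = 6.32×10⁻⁷ mol/L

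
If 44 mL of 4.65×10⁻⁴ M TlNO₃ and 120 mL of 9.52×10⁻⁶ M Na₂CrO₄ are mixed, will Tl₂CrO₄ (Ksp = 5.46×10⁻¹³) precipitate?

After mixing, V = 44 mL + 120 mL = 164 mL.
[Tl⁺] = (4.65×10⁻⁴)(44)/164 = 1.25×10⁻⁴ M
[CrO₄²⁻] = (9.52×10⁻⁶)(120)/164 = 6.97×10⁻⁶ M
Q = [Tl⁺]^2[CrO₄²⁻] = 1.08×10⁻¹³
Q = 1.08×10⁻¹³ < Ksp = 5.46×10⁻¹³, so the solution is unsaturated and no precipitate forms.

No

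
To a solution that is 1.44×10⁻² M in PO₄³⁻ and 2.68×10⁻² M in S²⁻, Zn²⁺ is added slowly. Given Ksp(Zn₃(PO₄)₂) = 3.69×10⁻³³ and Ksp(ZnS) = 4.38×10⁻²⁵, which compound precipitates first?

The threshold for precipitation is Q = Ksp.
For Zn₃(PO₄)₂: [Zn²⁺] = (Ksp/[PO₄³⁻]^2)^(1/3) = 2.61×10⁻¹⁰ M
For ZnS: [Zn²⁺] = (Ksp/[S²⁻]) = 1.63×10⁻²³ M
ZnS requires the lower [Zn²⁺], so it precipitates first.

ZnS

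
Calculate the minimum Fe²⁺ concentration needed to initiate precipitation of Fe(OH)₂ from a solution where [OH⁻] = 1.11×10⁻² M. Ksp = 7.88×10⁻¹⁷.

A salt starts to precipitate once the ion product Q reaches its Ksp.
Fe(OH)₂(s) ⇌ Fe²⁺(aq) + 2 OH⁻(aq)
Ksp = [Fe²⁺][OH⁻]^2 = [Fe²⁺](1.11×10⁻²)^2
[Fe²⁺] = 7.88×10⁻¹⁷ / (1.11×10⁻²)^2 = 6.40×10⁻¹³
[Fe²⁺] = 6.40×10⁻¹³ M

6.40×10⁻¹³ M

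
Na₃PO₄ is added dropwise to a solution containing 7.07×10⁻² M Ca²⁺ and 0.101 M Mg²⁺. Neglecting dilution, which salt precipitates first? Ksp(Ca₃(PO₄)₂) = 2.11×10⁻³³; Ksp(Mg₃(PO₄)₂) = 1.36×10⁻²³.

Precipitation of each salt begins when its ion product equals Ksp.
For Ca₃(PO₄)₂: [PO₄³⁻] = (Ksp/[Ca²⁺]^3)^(1/2) = 2.44×10⁻¹⁵ M
For Mg₃(PO₄)₂: [PO₄³⁻] = (Ksp/[Mg²⁺]^3)^(1/2) = 1.15×10⁻¹⁰ M
Ca₃(PO₄)₂ requires the lower [PO₄³⁻], so it precipitates first.

Ca₃(PO₄)₂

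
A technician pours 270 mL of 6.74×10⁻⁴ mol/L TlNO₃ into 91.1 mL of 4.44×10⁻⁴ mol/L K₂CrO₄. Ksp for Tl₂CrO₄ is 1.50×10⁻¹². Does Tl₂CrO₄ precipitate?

Yes

After mixing, V = 270 mL + 91.1 mL = 361.1 mL.
[Tl⁺] = (6.74×10⁻⁴)(270)/361.1 = 5.04×10⁻⁴ mol/L
[CrO₄²⁻] = (4.44×10⁻⁴)(91.1)/361.1 = 1.12×10⁻⁴ mol/L
Q = [Tl⁺]^2[CrO₄²⁻] = 2.84×10⁻¹¹
Because Q > Ksp (2.84×10⁻¹¹ vs 1.50×10⁻¹²), a precipitate of Tl₂CrO₄ forms.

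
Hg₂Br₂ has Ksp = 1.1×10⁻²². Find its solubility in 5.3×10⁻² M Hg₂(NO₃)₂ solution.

2.3×10⁻¹¹ M

Hg₂Br₂(s) ⇌ Hg₂²⁺(aq) + 2 Br⁻(aq)
Hg₂²⁺ is already present at 5.3×10⁻² M. If s mol/L of Hg₂Br₂ dissolves, [Br⁻] = 2s while [Hg₂²⁺] ≈ 5.3×10⁻² M.
Ksp = [Hg₂²⁺][Br⁻]^2 = (5.3×10⁻²)(2s)^2
(2s)^2 = 1.1×10⁻²² / (5.3×10⁻²) = 2.1×10⁻²¹
s = 2.3×10⁻¹¹ M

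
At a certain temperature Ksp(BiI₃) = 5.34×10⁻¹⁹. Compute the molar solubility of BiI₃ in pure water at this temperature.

BiI₃(s) ⇌ Bi³⁺(aq) + 3 I⁻(aq)
For each mole of BiI₃ that dissolves per liter, [Bi³⁺] = s and [I⁻] = 3s; let s denote this solubility.
Ksp = [Bi³⁺][I⁻]^3 = s · (3s)^3 = 27s^4
27s^4 = 5.34×10⁻¹⁹  ⇒  s^4 = 1.98×10⁻²⁰
s = 1.19×10⁻⁵ mol/L

1.19×10⁻⁵ M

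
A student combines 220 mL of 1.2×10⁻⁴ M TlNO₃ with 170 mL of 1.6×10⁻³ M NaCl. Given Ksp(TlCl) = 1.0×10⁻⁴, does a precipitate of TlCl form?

Total volume after mixing = 220 + 170 = 390 mL.
[Tl⁺] = (1.2×10⁻⁴)(220)/390 = 6.8×10⁻⁵ M
[Cl⁻] = (1.6×10⁻³)(170)/390 = 7.0×10⁻⁴ M
Q = [Tl⁺][Cl⁻] = 4.7×10⁻⁸
Q = 4.7×10⁻⁸ < Ksp = 1.0×10⁻⁴, so the solution is unsaturated and no precipitate forms.

No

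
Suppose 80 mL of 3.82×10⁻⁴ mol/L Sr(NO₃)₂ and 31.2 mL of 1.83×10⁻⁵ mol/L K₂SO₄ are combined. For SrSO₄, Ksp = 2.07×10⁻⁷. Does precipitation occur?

No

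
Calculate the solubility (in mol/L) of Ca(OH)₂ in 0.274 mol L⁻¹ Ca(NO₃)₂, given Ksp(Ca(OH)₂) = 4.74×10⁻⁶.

Ca(OH)₂(s) ⇌ Ca²⁺(aq) + 2 OH⁻(aq)
With Ca²⁺ already at 0.274 mol L⁻¹ and s small, take [Ca²⁺] ≈ 0.274 mol L⁻¹ and [OH⁻] = 2s.
Ksp = [Ca²⁺][OH⁻]^2 = (0.274)(2s)^2
(2s)^2 = 4.74×10⁻⁶ / (0.274) = 1.73×10⁻⁵
s = 2.08×10⁻³ mol L⁻¹

2.08×10⁻³ M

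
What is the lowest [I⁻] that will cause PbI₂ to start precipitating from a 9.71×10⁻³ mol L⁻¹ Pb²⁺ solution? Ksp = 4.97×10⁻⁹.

7.15×10⁻⁴ M

The threshold for precipitation is Q = Ksp.
PbI₂(s) ⇌ Pb²⁺(aq) + 2 I⁻(aq)
Ksp = [Pb²⁺][I⁻]^2 = [I⁻]^2(9.71×10⁻³)
[I⁻]^2 = 4.97×10⁻⁹ / (9.71×10⁻³) = 5.12×10⁻⁷
[I⁻] = 7.15×10⁻⁴ mol L⁻¹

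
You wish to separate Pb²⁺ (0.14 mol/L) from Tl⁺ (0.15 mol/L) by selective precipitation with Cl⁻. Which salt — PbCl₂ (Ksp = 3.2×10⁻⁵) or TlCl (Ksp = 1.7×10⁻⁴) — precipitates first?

TlCl

Each salt precipitates once Q = Ksp for that salt.
For PbCl₂: [Cl⁻] = (Ksp/[Pb²⁺])^(1/2) = 1.5×10⁻² mol/L
For TlCl: [Cl⁻] = (Ksp/[Tl⁺]) = 1.1×10⁻³ mol/L
TlCl requires the lower [Cl⁻], so it precipitates first.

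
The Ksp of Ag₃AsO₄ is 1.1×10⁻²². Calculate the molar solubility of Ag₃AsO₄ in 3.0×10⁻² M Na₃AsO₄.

Ag₃AsO₄(s) ⇌ 3 Ag⁺(aq) + AsO₄³⁻(aq)
AsO₄³⁻ is already present at 3.0×10⁻² M. If s mol/L of Ag₃AsO₄ dissolves, [Ag⁺] = 3s while [AsO₄³⁻] ≈ 3.0×10⁻² M.
Ksp = [Ag⁺]^3[AsO₄³⁻] = (3s)^3(3.0×10⁻²)
(3s)^3 = 1.1×10⁻²² / (3.0×10⁻²) = 3.7×10⁻²¹
s = 5.1×10⁻⁸ M

5.1×10⁻⁸ M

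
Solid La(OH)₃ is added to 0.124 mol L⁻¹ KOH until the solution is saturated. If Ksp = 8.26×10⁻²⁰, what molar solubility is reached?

La(OH)₃(s) ⇌ La³⁺(aq) + 3 OH⁻(aq)
OH⁻ is already present at 0.124 mol L⁻¹. If s mol/L of La(OH)₃ dissolves, [La³⁺] = s while [OH⁻] ≈ 0.124 mol L⁻¹.
Ksp = [La³⁺][OH⁻]^3 = s(0.124)^3
s = 8.26×10⁻²⁰ / (0.124)^3 = 4.33×10⁻¹⁷
s = 4.33×10⁻¹⁷ mol L⁻¹

4.33×10⁻¹⁷ M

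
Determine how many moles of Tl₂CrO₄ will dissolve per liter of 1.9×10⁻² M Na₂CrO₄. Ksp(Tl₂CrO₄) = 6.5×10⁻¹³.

Tl₂CrO₄(s) ⇌ 2 Tl⁺(aq) + CrO₄²⁻(aq)
CrO₄²⁻ is already present at 1.9×10⁻² M. If s mol/L of Tl₂CrO₄ dissolves, [Tl⁺] = 2s while [CrO₄²⁻] ≈ 1.9×10⁻² M.
Ksp = [Tl⁺]^2[CrO₄²⁻] = (2s)^2(1.9×10⁻²)
(2s)^2 = 6.5×10⁻¹³ / (1.9×10⁻²) = 3.4×10⁻¹¹
s = 2.9×10⁻⁶ M

2.9×10⁻⁶ M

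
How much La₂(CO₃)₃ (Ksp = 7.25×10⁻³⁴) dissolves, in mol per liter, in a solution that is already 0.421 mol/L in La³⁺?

La₂(CO₃)₃(s) ⇌ 2 La³⁺(aq) + 3 CO₃²⁻(aq)
Let s be the solubility of La₂(CO₃)₃ here. The common ion gives [La³⁺] ≈ 0.421 mol/L, and [CO₃²⁻] = 3s.
Ksp = [La³⁺]^2[CO₃²⁻]^3 = (0.421)^2(3s)^3
(3s)^3 = 7.25×10⁻³⁴ / (0.421)^2 = 4.09×10⁻³³
s = 5.33×10⁻¹² mol/L

5.33×10⁻¹² M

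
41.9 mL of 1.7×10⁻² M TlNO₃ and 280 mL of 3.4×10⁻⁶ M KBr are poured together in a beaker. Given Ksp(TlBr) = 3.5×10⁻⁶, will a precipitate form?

The combined volume is 321.9 mL.
[Tl⁺] = (1.7×10⁻²)(41.9)/321.9 = 2.2×10⁻³ M
[Br⁻] = (3.4×10⁻⁶)(280)/321.9 = 3.0×10⁻⁶ M
Q = [Tl⁺][Br⁻] = 6.5×10⁻⁹
Q < Ksp (6.5×10⁻⁹ vs 3.5×10⁻⁶); the solution remains unsaturated and no precipitate forms.

No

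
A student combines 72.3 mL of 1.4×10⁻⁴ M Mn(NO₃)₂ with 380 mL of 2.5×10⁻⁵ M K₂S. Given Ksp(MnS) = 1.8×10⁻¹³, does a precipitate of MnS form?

Total volume after mixing = 72.3 + 380 = 452.3 mL.
[Mn²⁺] = (1.4×10⁻⁴)(72.3)/452.3 = 2.2×10⁻⁵ M
[S²⁻] = (2.5×10⁻⁵)(380)/452.3 = 2.1×10⁻⁵ M
Q = [Mn²⁺][S²⁻] = 4.7×10⁻¹⁰
Since Q (4.7×10⁻¹⁰) exceeds Ksp (1.8×10⁻¹³), MnS will precipitate.

Yes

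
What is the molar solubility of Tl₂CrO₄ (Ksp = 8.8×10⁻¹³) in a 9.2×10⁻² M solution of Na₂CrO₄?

Tl₂CrO₄(s) ⇌ 2 Tl⁺(aq) + CrO₄²⁻(aq)
With CrO₄²⁻ already at 9.2×10⁻² M and s small, take [CrO₄²⁻] ≈ 9.2×10⁻² M and [Tl⁺] = 2s.
Ksp = [Tl⁺]^2[CrO₄²⁻] = (2s)^2(9.2×10⁻²)
(2s)^2 = 8.8×10⁻¹³ / (9.2×10⁻²) = 9.6×10⁻¹²
s = 1.5×10⁻⁶ M

1.5×10⁻⁶ M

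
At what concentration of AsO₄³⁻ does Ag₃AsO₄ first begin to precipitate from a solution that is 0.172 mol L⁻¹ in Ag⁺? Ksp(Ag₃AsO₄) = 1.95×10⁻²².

3.83×10⁻²⁰ M

The threshold for precipitation is Q = Ksp.
Ag₃AsO₄(s) ⇌ 3 Ag⁺(aq) + AsO₄³⁻(aq)
Ksp = [Ag⁺]^3[AsO₄³⁻] = [AsO₄³⁻](0.172)^3
[AsO₄³⁻] = 1.95×10⁻²² / (0.172)^3 = 3.83×10⁻²⁰
[AsO₄³⁻] = 3.83×10⁻²⁰ mol L⁻¹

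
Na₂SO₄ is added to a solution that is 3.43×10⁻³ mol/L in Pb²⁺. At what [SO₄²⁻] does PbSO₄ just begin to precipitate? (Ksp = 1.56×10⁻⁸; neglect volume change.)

Each salt precipitates once Q = Ksp for that salt.
PbSO₄(s) ⇌ Pb²⁺(aq) + SO₄²⁻(aq)
Ksp = [Pb²⁺][SO₄²⁻] = [SO₄²⁻](3.43×10⁻³)
[SO₄²⁻] = 1.56×10⁻⁸ / (3.43×10⁻³) = 4.55×10⁻⁶
[SO₄²⁻] = 4.55×10⁻⁶ mol/L

4.55×10⁻⁶ M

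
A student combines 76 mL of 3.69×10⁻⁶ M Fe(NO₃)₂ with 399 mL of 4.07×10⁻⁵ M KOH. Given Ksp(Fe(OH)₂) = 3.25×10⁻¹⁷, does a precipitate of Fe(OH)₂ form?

After mixing, V = 76 mL + 399 mL = 475 mL.
[Fe²⁺] = (3.69×10⁻⁶)(76)/475 = 5.90×10⁻⁷ M
[OH⁻] = (4.07×10⁻⁵)(399)/475 = 3.42×10⁻⁵ M
Q = [Fe²⁺][OH⁻]^2 = 6.90×10⁻¹⁶
Because Q > Ksp (6.90×10⁻¹⁶ vs 3.25×10⁻¹⁷), a precipitate of Fe(OH)₂ forms.

Yes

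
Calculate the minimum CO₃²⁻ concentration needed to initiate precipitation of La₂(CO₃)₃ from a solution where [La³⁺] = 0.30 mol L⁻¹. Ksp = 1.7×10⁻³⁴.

1.2×10⁻¹¹ M

Precipitation begins when Q = Ksp.
La₂(CO₃)₃(s) ⇌ 2 La³⁺(aq) + 3 CO₃²⁻(aq)
Ksp = [La³⁺]^2[CO₃²⁻]^3 = [CO₃²⁻]^3(0.30)^2
[CO₃²⁻]^3 = 1.7×10⁻³⁴ / (0.30)^2 = 1.9×10⁻³³
[CO₃²⁻] = 1.2×10⁻¹¹ mol L⁻¹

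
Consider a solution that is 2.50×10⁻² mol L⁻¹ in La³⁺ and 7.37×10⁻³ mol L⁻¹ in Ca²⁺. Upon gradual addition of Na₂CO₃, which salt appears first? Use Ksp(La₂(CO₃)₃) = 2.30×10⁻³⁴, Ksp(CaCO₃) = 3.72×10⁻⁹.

La₂(CO₃)₃

The threshold for precipitation is Q = Ksp.
For La₂(CO₃)₃: [CO₃²⁻] = (Ksp/[La³⁺]^2)^(1/3) = 7.17×10⁻¹¹ mol L⁻¹
For CaCO₃: [CO₃²⁻] = (Ksp/[Ca²⁺]) = 5.05×10⁻⁷ mol L⁻¹
La₂(CO₃)₃ requires the lower [CO₃²⁻], so it precipitates first.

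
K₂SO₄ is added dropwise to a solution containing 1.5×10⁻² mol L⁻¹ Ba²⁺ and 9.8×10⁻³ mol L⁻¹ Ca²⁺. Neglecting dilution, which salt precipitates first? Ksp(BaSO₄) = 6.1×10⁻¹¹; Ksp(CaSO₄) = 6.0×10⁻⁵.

BaSO₄

A salt starts to precipitate once the ion product Q reaches its Ksp.
For BaSO₄: [SO₄²⁻] = (Ksp/[Ba²⁺]) = 4.1×10⁻⁹ mol L⁻¹
For CaSO₄: [SO₄²⁻] = (Ksp/[Ca²⁺]) = 6.1×10⁻³ mol L⁻¹
The smaller threshold [SO₄²⁻] is reached first, so BaSO₄ precipitates first.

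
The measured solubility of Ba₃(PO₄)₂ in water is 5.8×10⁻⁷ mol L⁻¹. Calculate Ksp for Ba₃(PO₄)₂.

Ksp = 7.1×10⁻³⁰

Ba₃(PO₄)₂(s) ⇌ 3 Ba²⁺(aq) + 2 PO₄³⁻(aq)
Let s be the molar solubility. Then [Ba²⁺] = 3s and [PO₄³⁻] = 2s.
Ksp = [Ba²⁺]^3[PO₄³⁻]^2 = (3s)^3 · (2s)^2 = 108s^5
Ksp = 108 × (5.8×10⁻⁷)^5 = 7.1×10⁻³⁰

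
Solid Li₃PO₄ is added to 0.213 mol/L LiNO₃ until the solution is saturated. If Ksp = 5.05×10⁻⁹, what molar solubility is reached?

5.23×10⁻⁷ M

Li₃PO₄(s) ⇌ 3 Li⁺(aq) + PO₄³⁻(aq)
The solution already contains Li⁺ at 0.213 mol/L. Let s be the molar solubility of Li₃PO₄.
[Li⁺] ≈ 0.213 mol/L (common ion dominates); [PO₄³⁻] = s.
Ksp = [Li⁺]^3[PO₄³⁻] = (0.213)^3s
s = 5.05×10⁻⁹ / (0.213)^3 = 5.23×10⁻⁷
s = 5.23×10⁻⁷ mol/L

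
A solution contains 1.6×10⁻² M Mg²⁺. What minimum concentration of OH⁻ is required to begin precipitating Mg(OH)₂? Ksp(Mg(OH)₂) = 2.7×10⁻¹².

1.3×10⁻⁵ M

The threshold for precipitation is Q = Ksp.
Mg(OH)₂(s) ⇌ Mg²⁺(aq) + 2 OH⁻(aq)
Ksp = [Mg²⁺][OH⁻]^2 = [OH⁻]^2(1.6×10⁻²)
[OH⁻]^2 = 2.7×10⁻¹² / (1.6×10⁻²) = 1.7×10⁻¹⁰
[OH⁻] = 1.3×10⁻⁵ M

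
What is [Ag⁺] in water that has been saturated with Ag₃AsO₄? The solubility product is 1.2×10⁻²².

Ag₃AsO₄(s) ⇌ 3 Ag⁺(aq) + AsO₄³⁻(aq)
Call the molar solubility s, so that [Ag⁺] = 3s and [AsO₄³⁻] = s.
Ksp = [Ag⁺]^3[AsO₄³⁻] = (3s)^3 · s = 27s^4 = 1.2×10⁻²²
s = 1.5×10⁻⁶ mol L⁻¹
[Ag⁺] = 3s = 4.4×10⁻⁶ mol L⁻¹

4.4×10⁻⁶ M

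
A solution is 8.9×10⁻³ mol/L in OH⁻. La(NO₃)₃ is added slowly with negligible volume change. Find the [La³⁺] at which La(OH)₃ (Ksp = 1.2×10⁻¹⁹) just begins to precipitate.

1.7×10⁻¹³ M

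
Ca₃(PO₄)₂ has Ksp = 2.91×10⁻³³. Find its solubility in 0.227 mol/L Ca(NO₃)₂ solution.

Ca₃(PO₄)₂(s) ⇌ 3 Ca²⁺(aq) + 2 PO₄³⁻(aq)
Ca²⁺ is already present at 0.227 mol/L. If s mol/L of Ca₃(PO₄)₂ dissolves, [PO₄³⁻] = 2s while [Ca²⁺] ≈ 0.227 mol/L.
Ksp = [Ca²⁺]^3[PO₄³⁻]^2 = (0.227)^3(2s)^2
(2s)^2 = 2.91×10⁻³³ / (0.227)^3 = 2.49×10⁻³¹
s = 2.49×10⁻¹⁶ mol/L

2.49×10⁻¹⁶ M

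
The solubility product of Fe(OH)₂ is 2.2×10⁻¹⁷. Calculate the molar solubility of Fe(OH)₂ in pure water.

Fe(OH)₂(s) ⇌ Fe²⁺(aq) + 2 OH⁻(aq)
For each mole of Fe(OH)₂ that dissolves per liter, [Fe²⁺] = s and [OH⁻] = 2s; let s denote this solubility.
Ksp = [Fe²⁺][OH⁻]^2 = s · (2s)^2 = 4s^3
4s^3 = 2.2×10⁻¹⁷  ⇒  s^3 = 5.5×10⁻¹⁸
Taking the 3rd root, s = 1.8×10⁻⁶ M.

1.8×10⁻⁶ M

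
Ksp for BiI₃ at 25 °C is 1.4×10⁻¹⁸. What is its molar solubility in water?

1.5×10⁻⁵ M

BiI₃(s) ⇌ Bi³⁺(aq) + 3 I⁻(aq)
If s mol/L of BiI₃ dissolves, [Bi³⁺] = s and [I⁻] = 3s.
Ksp = [Bi³⁺][I⁻]^3 = s · (3s)^3 = 27s^4
27s^4 = 1.4×10⁻¹⁸  ⇒  s^4 = 5.2×10⁻²⁰
s = (5.2×10⁻²⁰)^(1/4) = 1.5×10⁻⁵ mol L⁻¹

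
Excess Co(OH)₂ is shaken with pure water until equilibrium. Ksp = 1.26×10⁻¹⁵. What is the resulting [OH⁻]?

1.36×10⁻⁵ M

Co(OH)₂(s) ⇌ Co²⁺(aq) + 2 OH⁻(aq)
Let s be the molar solubility. Then [Co²⁺] = s and [OH⁻] = 2s.
Ksp = [Co²⁺][OH⁻]^2 = s · (2s)^2 = 4s^3 = 1.26×10⁻¹⁵
s = 6.80×10⁻⁶ mol/L
[OH⁻] = 2s = 1.36×10⁻⁵ mol/L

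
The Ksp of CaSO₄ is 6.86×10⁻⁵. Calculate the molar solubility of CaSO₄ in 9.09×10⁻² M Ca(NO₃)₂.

7.55×10⁻⁴ M

CaSO₄(s) ⇌ Ca²⁺(aq) + SO₄²⁻(aq)
With Ca²⁺ already at 9.09×10⁻² M and s small, take [Ca²⁺] ≈ 9.09×10⁻² M and [SO₄²⁻] = s.
Ksp = [Ca²⁺][SO₄²⁻] = (9.09×10⁻²)s
s = 6.86×10⁻⁵ / (9.09×10⁻²) = 7.55×10⁻⁴
s = 7.55×10⁻⁴ M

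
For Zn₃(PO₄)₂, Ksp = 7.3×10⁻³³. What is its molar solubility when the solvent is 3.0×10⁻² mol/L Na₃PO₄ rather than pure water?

Zn₃(PO₄)₂(s) ⇌ 3 Zn²⁺(aq) + 2 PO₄³⁻(aq)
Let s be the solubility of Zn₃(PO₄)₂ here. The common ion gives [PO₄³⁻] ≈ 3.0×10⁻² mol/L, and [Zn²⁺] = 3s.
Ksp = [Zn²⁺]^3[PO₄³⁻]^2 = (3s)^3(3.0×10⁻²)^2
(3s)^3 = 7.3×10⁻³³ / (3.0×10⁻²)^2 = 8.1×10⁻³⁰
s = 6.7×10⁻¹¹ mol/L

6.7×10⁻¹¹ M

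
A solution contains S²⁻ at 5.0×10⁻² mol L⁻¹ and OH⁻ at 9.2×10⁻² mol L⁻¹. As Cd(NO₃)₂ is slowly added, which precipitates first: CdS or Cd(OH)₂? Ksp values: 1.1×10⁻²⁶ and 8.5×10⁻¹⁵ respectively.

CdS

Precipitation begins when Q = Ksp.
For CdS: [Cd²⁺] = (Ksp/[S²⁻]) = 2.2×10⁻²⁵ mol L⁻¹
For Cd(OH)₂: [Cd²⁺] = (Ksp/[OH⁻]^2) = 1.0×10⁻¹² mol L⁻¹
CdS requires the lower [Cd²⁺], so it precipitates first.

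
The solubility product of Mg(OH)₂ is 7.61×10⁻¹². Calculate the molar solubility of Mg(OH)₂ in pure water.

Mg(OH)₂(s) ⇌ Mg²⁺(aq) + 2 OH⁻(aq)
Let s be the molar solubility. Then [Mg²⁺] = s and [OH⁻] = 2s.
Ksp = [Mg²⁺][OH⁻]^2 = s · (2s)^2 = 4s^3
4s^3 = 7.61×10⁻¹²  ⇒  s^3 = 1.90×10⁻¹²
Taking the 3rd root, s = 1.24×10⁻⁴ mol/L.

1.24×10⁻⁴ M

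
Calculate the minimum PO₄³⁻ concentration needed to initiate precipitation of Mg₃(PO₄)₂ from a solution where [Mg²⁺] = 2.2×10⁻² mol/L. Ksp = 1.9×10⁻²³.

1.3×10⁻⁹ M

A salt starts to precipitate once the ion product Q reaches its Ksp.
Mg₃(PO₄)₂(s) ⇌ 3 Mg²⁺(aq) + 2 PO₄³⁻(aq)
Ksp = [Mg²⁺]^3[PO₄³⁻]^2 = [PO₄³⁻]^2(2.2×10⁻²)^3
[PO₄³⁻]^2 = 1.9×10⁻²³ / (2.2×10⁻²)^3 = 1.8×10⁻¹⁸
[PO₄³⁻] = 1.3×10⁻⁹ mol/L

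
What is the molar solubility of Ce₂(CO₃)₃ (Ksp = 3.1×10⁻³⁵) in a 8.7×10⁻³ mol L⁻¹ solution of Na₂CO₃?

3.4×10⁻¹⁵ M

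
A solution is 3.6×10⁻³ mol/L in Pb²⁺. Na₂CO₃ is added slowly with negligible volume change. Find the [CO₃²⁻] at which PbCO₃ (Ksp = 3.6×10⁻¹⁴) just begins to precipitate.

A salt starts to precipitate once the ion product Q reaches its Ksp.
PbCO₃(s) ⇌ Pb²⁺(aq) + CO₃²⁻(aq)
Ksp = [Pb²⁺][CO₃²⁻] = [CO₃²⁻](3.6×10⁻³)
[CO₃²⁻] = 3.6×10⁻¹⁴ / (3.6×10⁻³) = 1.0×10⁻¹¹
[CO₃²⁻] = 1.0×10⁻¹¹ mol/L

1.0×10⁻¹¹ M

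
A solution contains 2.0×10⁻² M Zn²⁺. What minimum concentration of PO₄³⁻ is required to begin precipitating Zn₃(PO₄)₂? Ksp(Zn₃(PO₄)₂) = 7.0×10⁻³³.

Precipitation of each salt begins when its ion product equals Ksp.
Zn₃(PO₄)₂(s) ⇌ 3 Zn²⁺(aq) + 2 PO₄³⁻(aq)
Ksp = [Zn²⁺]^3[PO₄³⁻]^2 = [PO₄³⁻]^2(2.0×10⁻²)^3
[PO₄³⁻]^2 = 7.0×10⁻³³ / (2.0×10⁻²)^3 = 8.8×10⁻²⁸
[PO₄³⁻] = 3.0×10⁻¹⁴ M

3.0×10⁻¹⁴ M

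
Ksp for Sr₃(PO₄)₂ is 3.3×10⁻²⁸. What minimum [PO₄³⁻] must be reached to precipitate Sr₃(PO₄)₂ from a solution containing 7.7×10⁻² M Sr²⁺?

Precipitation begins when Q = Ksp.
Sr₃(PO₄)₂(s) ⇌ 3 Sr²⁺(aq) + 2 PO₄³⁻(aq)
Ksp = [Sr²⁺]^3[PO₄³⁻]^2 = [PO₄³⁻]^2(7.7×10⁻²)^3
[PO₄³⁻]^2 = 3.3×10⁻²⁸ / (7.7×10⁻²)^3 = 7.2×10⁻²⁵
[PO₄³⁻] = 8.5×10⁻¹³ M

8.5×10⁻¹³ M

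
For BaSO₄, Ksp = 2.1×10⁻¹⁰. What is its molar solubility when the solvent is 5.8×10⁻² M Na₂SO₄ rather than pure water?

BaSO₄(s) ⇌ Ba²⁺(aq) + SO₄²⁻(aq)
The solution already contains SO₄²⁻ at 5.8×10⁻² M. Let s be the molar solubility of BaSO₄.
[SO₄²⁻] ≈ 5.8×10⁻² M (common ion dominates); [Ba²⁺] = s.
Ksp = [Ba²⁺][SO₄²⁻] = s(5.8×10⁻²)
s = 2.1×10⁻¹⁰ / (5.8×10⁻²) = 3.6×10⁻⁹
s = 3.6×10⁻⁹ M

3.6×10⁻⁹ M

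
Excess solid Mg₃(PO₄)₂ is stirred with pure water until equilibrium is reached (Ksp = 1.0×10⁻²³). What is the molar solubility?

Mg₃(PO₄)₂(s) ⇌ 3 Mg²⁺(aq) + 2 PO₄³⁻(aq)
Call the molar solubility s, so that [Mg²⁺] = 3s and [PO₄³⁻] = 2s.
Ksp = [Mg²⁺]^3[PO₄³⁻]^2 = (3s)^3 · (2s)^2 = 108s^5
108s^5 = 1.0×10⁻²³  ⇒  s^5 = 9.3×10⁻²⁶
s = (9.3×10⁻²⁶)^(1/5) = 9.8×10⁻⁶ mol/L

9.8×10⁻⁶ M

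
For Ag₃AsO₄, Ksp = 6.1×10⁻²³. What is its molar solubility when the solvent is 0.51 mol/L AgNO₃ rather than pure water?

Ag₃AsO₄(s) ⇌ 3 Ag⁺(aq) + AsO₄³⁻(aq)
With Ag⁺ already at 0.51 mol/L and s small, take [Ag⁺] ≈ 0.51 mol/L and [AsO₄³⁻] = s.
Ksp = [Ag⁺]^3[AsO₄³⁻] = (0.51)^3s
s = 6.1×10⁻²³ / (0.51)^3 = 4.6×10⁻²²
s = 4.6×10⁻²² mol/L

4.6×10⁻²² M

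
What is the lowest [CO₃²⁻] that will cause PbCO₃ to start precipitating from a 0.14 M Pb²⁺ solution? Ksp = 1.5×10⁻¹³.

1.1×10⁻¹² M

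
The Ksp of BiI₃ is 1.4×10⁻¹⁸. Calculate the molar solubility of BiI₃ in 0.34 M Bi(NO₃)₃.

5.3×10⁻⁷ M

BiI₃(s) ⇌ Bi³⁺(aq) + 3 I⁻(aq)
The solution already contains Bi³⁺ at 0.34 M. Let s be the molar solubility of BiI₃.
[Bi³⁺] ≈ 0.34 M (common ion dominates); [I⁻] = 3s.
Ksp = [Bi³⁺][I⁻]^3 = (0.34)(3s)^3
(3s)^3 = 1.4×10⁻¹⁸ / (0.34) = 4.1×10⁻¹⁸
s = 5.3×10⁻⁷ M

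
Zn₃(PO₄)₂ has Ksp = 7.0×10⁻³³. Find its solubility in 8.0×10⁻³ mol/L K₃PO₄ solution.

Zn₃(PO₄)₂(s) ⇌ 3 Zn²⁺(aq) + 2 PO₄³⁻(aq)
With PO₄³⁻ already at 8.0×10⁻³ mol/L and s small, take [PO₄³⁻] ≈ 8.0×10⁻³ mol/L and [Zn²⁺] = 3s.
Ksp = [Zn²⁺]^3[PO₄³⁻]^2 = (3s)^3(8.0×10⁻³)^2
(3s)^3 = 7.0×10⁻³³ / (8.0×10⁻³)^2 = 1.1×10⁻²⁸
s = 1.6×10⁻¹⁰ mol/L

1.6×10⁻¹⁰ M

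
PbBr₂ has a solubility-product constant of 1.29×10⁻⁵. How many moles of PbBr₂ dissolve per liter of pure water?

1.48×10⁻² M

PbBr₂(s) ⇌ Pb²⁺(aq) + 2 Br⁻(aq)
If s mol/L of PbBr₂ dissolves, [Pb²⁺] = s and [Br⁻] = 2s.
Ksp = [Pb²⁺][Br⁻]^2 = s · (2s)^2 = 4s^3
4s^3 = 1.29×10⁻⁵  ⇒  s^3 = 3.23×10⁻⁶
Taking the 3rd root, s = 1.48×10⁻² M.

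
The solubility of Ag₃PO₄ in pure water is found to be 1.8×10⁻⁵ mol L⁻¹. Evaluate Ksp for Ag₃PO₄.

Ag₃PO₄(s) ⇌ 3 Ag⁺(aq) + PO₄³⁻(aq)
For each mole of Ag₃PO₄ that dissolves per liter, [Ag⁺] = 3s and [PO₄³⁻] = s; let s denote this solubility.
Ksp = [Ag⁺]^3[PO₄³⁻] = (3s)^3 · s = 27s^4
Ksp = 27 × (1.8×10⁻⁵)^4 = 2.8×10⁻¹⁸

Ksp = 2.8×10⁻¹⁸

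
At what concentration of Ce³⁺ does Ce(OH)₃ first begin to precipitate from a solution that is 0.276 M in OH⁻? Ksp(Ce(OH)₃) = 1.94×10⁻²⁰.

Each salt precipitates once Q = Ksp for that salt.
Ce(OH)₃(s) ⇌ Ce³⁺(aq) + 3 OH⁻(aq)
Ksp = [Ce³⁺][OH⁻]^3 = [Ce³⁺](0.276)^3
[Ce³⁺] = 1.94×10⁻²⁰ / (0.276)^3 = 9.23×10⁻¹⁹
[Ce³⁺] = 9.23×10⁻¹⁹ M

9.23×10⁻¹⁹ M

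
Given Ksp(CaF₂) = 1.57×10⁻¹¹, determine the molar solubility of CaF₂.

1.58×10⁻⁴ M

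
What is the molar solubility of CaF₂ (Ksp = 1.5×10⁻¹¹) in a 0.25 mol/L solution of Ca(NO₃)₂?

3.9×10⁻⁶ M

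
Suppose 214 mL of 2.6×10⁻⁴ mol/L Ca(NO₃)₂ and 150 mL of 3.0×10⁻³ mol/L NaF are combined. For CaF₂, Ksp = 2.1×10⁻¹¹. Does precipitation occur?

Total volume after mixing = 214 + 150 = 364 mL.
[Ca²⁺] = (2.6×10⁻⁴)(214)/364 = 1.5×10⁻⁴ mol/L
[F⁻] = (3.0×10⁻³)(150)/364 = 1.2×10⁻³ mol/L
Q = [Ca²⁺][F⁻]^2 = 2.3×10⁻¹⁰
Since Q (2.3×10⁻¹⁰) exceeds Ksp (2.1×10⁻¹¹), CaF₂ will precipitate.

Yes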